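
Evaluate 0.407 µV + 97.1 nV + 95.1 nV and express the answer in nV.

In nV:
  0.407 µV = 0.407 × 10^3 nV = 407
  97.1 nV → 97.1
  95.1 nV → 95.1
Sum: 407 + 97.1 + 95.1 = 599.2

599.2 nV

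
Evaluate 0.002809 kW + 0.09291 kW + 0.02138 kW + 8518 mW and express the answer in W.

In W:
  0.002809 kW = 0.002809 × 10³ W = 2.809
  0.09291 kW = 0.09291 × 10³ W = 92.91
  0.02138 kW = 0.02138 × 10³ W = 21.38
  8518 mW = 8518 × 10⁻³ W = 8.518
Sum: 2.809 + 92.91 + 21.38 + 8.518 = 125.617

125.617 W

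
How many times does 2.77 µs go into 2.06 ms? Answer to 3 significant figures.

(2.06 × 10^-3) / (2.77 × 10^-6) = 0.7437 × 10^3

744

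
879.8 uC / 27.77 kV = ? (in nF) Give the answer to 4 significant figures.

31.68 nF

(879.8 × 10⁻⁶) / (27.77 × 10³) = 31.6817 × 10⁻⁹ F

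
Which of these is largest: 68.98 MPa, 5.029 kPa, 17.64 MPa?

68.98 MPa = 68980000 Pa
5.029 kPa = 5029 Pa
17.64 MPa = 17640000 Pa

68.98 MPa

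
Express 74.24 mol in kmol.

(no prefix) = 10⁰, kilo = 10³; factor is 10⁻³.
74.24 × 10⁻³ = 0.07424

0.07424 kmol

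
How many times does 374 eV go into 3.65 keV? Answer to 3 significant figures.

9.76

(3.65 × 10³) / (374) = 0.009759 × 10³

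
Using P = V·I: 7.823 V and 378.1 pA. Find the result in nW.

7.823 × 378.1 × 10^-12 = 2957.8763 × 10^-12 W

2.9578763 nW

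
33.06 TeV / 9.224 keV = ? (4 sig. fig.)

3584000000

(33.06 × 10¹²) / (9.224 × 10³) = 3.5841 × 10⁹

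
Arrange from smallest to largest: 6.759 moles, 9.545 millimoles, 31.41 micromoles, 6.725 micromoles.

6.759 moles = 6.759 moles
9.545 millimoles = 0.009545 moles
31.41 micromoles = 0.00003141 moles
6.725 micromoles = 0.000006725 moles

6.725 micromoles < 31.41 micromoles < 9.545 millimoles < 6.759 moles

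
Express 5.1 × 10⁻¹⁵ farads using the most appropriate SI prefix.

= 5.1 × 10⁻¹⁵ farads; 10⁻¹⁵ is femto.

5.1 femtofarads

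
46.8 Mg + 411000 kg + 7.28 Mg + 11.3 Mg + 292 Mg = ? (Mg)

768.38 Mg

In Mg:
  46.8 Mg → 46.8
  411000 kg = 411000 × 10⁻³ Mg = 411
  7.28 Mg → 7.28
  11.3 Mg → 11.3
  292 Mg → 292
Sum: 46.8 + 411 + 7.28 + 11.3 + 292 = 768.38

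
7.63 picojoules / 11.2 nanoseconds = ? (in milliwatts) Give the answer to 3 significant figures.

(7.63e-12) / (11.2e-9) = 0.68125e-3 W

0.681 milliwatts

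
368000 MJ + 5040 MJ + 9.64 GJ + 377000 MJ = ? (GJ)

In GJ:
  368000 MJ = 368000 × 10^-3 GJ = 368
  5040 MJ = 5040 × 10^-3 GJ = 5.04
  9.64 GJ → 9.64
  377000 MJ = 377000 × 10^-3 GJ = 377
Sum: 368 + 5.04 + 9.64 + 377 = 759.68

759.68 GJ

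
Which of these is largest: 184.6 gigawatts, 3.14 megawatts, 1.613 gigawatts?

184.6 gigawatts = 184600000000 watts
3.14 megawatts = 3140000 watts
1.613 gigawatts = 1613000000 watts

184.6 gigawatts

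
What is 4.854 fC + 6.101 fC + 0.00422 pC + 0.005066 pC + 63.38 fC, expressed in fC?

In fC:
  4.854 fC → 4.854
  6.101 fC → 6.101
  0.00422 pC = 0.00422 × 10³ fC = 4.22
  0.005066 pC = 0.005066 × 10³ fC = 5.066
  63.38 fC → 63.38
Sum: 4.854 + 6.101 + 4.22 + 5.066 + 63.38 = 83.621

83.621 fC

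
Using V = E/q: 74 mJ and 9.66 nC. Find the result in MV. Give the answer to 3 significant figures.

(74e-3) / (9.66e-9) = 7.6605e6 V

7.66 MV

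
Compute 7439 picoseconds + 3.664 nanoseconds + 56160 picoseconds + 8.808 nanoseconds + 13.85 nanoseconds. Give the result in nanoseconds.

89.921 nanoseconds

In nanoseconds:
  7439 picoseconds = 7439 × 10⁻³ nanoseconds = 7.439
  3.664 nanoseconds → 3.664
  56160 picoseconds = 56160 × 10⁻³ nanoseconds = 56.16
  8.808 nanoseconds → 8.808
  13.85 nanoseconds → 13.85
Sum: 7.439 + 3.664 + 56.16 + 8.808 + 13.85 = 89.921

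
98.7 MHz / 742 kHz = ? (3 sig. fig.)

133

(98.7e6) / (742e3) = 0.133e3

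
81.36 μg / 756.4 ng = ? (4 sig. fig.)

107.6

(81.36 × 10^-6) / (756.4 × 10^-9) = 0.10756 × 10^3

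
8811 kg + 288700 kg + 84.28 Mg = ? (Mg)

In Mg:
  8811 kg = 8811 × 10⁻³ Mg = 8.811
  288700 kg = 288700 × 10⁻³ Mg = 288.7
  84.28 Mg → 84.28
Sum: 8.811 + 288.7 + 84.28 = 381.791

381.791 Mg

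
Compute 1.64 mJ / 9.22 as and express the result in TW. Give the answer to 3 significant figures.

(1.64 × 10^-3) / (9.22 × 10^-18) = 0.17787 × 10^15 W

178 TW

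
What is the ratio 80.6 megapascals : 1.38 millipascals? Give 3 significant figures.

58400000000

(80.6e6) / (1.38e-3) = 58.41e9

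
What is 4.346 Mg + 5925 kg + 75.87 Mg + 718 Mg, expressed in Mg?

804.141 Mg

In Mg:
  4.346 Mg → 4.346
  5925 kg = 5925e-3 Mg = 5.925
  75.87 Mg → 75.87
  718 Mg → 718
Sum: 4.346 + 5.925 + 75.87 + 718 = 804.141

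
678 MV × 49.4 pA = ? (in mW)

678 × 10^6 × 49.4 × 10^-12 = 33493.2 × 10^-6 W

33.4932 mW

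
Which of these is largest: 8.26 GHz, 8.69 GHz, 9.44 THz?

8.26 GHz = 8260000000 Hz
8.69 GHz = 8690000000 Hz
9.44 THz = 9440000000000 Hz

9.44 THz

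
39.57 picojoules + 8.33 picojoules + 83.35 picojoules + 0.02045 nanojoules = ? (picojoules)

In picojoules:
  39.57 picojoules → 39.57
  8.33 picojoules → 8.33
  83.35 picojoules → 83.35
  0.02045 nanojoules = 0.02045 × 10³ picojoules = 20.45
Sum: 39.57 + 8.33 + 83.35 + 20.45 = 151.7

151.7 picojoules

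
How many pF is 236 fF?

femto = 10⁻¹⁵, pico = 10⁻¹²; factor is 10⁻³.
236 × 10⁻³ = 0.236

0.236 pF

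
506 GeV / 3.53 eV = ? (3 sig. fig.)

143000000000

(506 × 10^9) / (3.53) = 143.3 × 10^9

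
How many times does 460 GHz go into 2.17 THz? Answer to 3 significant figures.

4.72

(2.17 × 10¹²) / (460 × 10⁹) = 0.004717 × 10³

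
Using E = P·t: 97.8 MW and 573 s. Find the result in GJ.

97.8e6 × 573 = 56039.4e6 J

56.0394 GJ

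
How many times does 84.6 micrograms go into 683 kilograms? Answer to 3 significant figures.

(683 × 10³) / (84.6 × 10⁻⁶) = 8.073 × 10⁹

8070000000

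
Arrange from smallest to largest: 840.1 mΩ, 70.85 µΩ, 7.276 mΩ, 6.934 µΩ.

840.1 mΩ = 0.8401 Ω
70.85 µΩ = 0.00007085 Ω
7.276 mΩ = 0.007276 Ω
6.934 µΩ = 0.000006934 Ω

6.934 µΩ < 70.85 µΩ < 7.276 mΩ < 840.1 mΩ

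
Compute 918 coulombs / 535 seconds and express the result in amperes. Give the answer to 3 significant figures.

(918) / (535) = 1.7159 A

1.72 amperes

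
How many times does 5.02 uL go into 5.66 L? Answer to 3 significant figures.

1130000

(5.66) / (5.02 × 10^-6) = 1.127 × 10^6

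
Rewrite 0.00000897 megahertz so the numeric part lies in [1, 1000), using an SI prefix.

8.97 hertz

= 8.97 hertz; mantissa already in [1, 1000).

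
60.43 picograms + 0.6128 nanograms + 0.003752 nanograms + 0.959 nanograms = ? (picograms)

In picograms:
  60.43 picograms → 60.43
  0.6128 nanograms = 0.6128e3 picograms = 612.8
  0.003752 nanograms = 0.003752e3 picograms = 3.752
  0.959 nanograms = 0.959e3 picograms = 959
Sum: 60.43 + 612.8 + 3.752 + 959 = 1635.982

1635.982 picograms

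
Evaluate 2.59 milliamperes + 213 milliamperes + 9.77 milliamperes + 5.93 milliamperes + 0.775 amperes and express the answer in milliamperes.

In milliamperes:
  2.59 milliamperes → 2.59
  213 milliamperes → 213
  9.77 milliamperes → 9.77
  5.93 milliamperes → 5.93
  0.775 amperes = 0.775 × 10³ milliamperes = 775
Sum: 2.59 + 213 + 9.77 + 5.93 + 775 = 1006.29

1006.29 milliamperes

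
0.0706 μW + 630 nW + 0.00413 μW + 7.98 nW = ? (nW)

In nW:
  0.0706 μW = 0.0706 × 10³ nW = 70.6
  630 nW → 630
  0.00413 μW = 0.00413 × 10³ nW = 4.13
  7.98 nW → 7.98
Sum: 70.6 + 630 + 4.13 + 7.98 = 712.71

712.71 nW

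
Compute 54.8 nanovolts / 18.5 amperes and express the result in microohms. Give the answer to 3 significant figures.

0.00296 microohms

(54.8 × 10^-9) / (18.5) = 2.9622 × 10^-9 Ω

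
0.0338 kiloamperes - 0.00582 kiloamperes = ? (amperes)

27.98 amperes

In amperes:
  0.0338 kiloamperes = 0.0338e3 amperes = 33.8
  0.00582 kiloamperes = 0.00582e3 amperes = 5.82
Difference: 33.8 - 5.82 = 27.98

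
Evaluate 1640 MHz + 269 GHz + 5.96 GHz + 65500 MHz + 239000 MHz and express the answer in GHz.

In GHz:
  1640 MHz = 1640 × 10^-3 GHz = 1.64
  269 GHz → 269
  5.96 GHz → 5.96
  65500 MHz = 65500 × 10^-3 GHz = 65.5
  239000 MHz = 239000 × 10^-3 GHz = 239
Sum: 1.64 + 269 + 5.96 + 65.5 + 239 = 581.1

581.1 GHz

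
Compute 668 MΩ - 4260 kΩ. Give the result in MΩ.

In MΩ:
  668 MΩ → 668
  4260 kΩ = 4260 × 10⁻³ MΩ = 4.26
Difference: 668 - 4.26 = 663.74

663.74 MΩ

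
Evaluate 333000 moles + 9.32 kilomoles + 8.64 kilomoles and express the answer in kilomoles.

In kilomoles:
  333000 moles = 333000 × 10⁻³ kilomoles = 333
  9.32 kilomoles → 9.32
  8.64 kilomoles → 8.64
Sum: 333 + 9.32 + 8.64 = 350.96

350.96 kilomoles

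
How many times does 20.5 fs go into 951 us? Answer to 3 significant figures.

(951e-6) / (20.5e-15) = 46.39e9

46400000000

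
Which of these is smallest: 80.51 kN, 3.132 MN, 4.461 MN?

80.51 kN

80.51 kN = 80510 N
3.132 MN = 3132000 N
4.461 MN = 4461000 N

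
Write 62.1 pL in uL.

pico = 10^-12, micro = 10^-6; factor is 10^-6.
62.1 × 10^-6 = 0.0000621

0.0000621 uL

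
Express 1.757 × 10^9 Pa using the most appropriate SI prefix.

= 1.757 × 10^9 Pa; 10^9 is giga.

1.757 GPa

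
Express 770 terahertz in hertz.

770000000000000 hertz

tera = 1e12, (no prefix) = 1e0; factor is 1e12.
770 × 1e12 = 770000000000000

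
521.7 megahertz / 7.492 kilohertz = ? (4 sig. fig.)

69630

(521.7 × 10^6) / (7.492 × 10^3) = 69.634 × 10^3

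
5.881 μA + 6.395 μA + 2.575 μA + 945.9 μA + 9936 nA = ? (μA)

In μA:
  5.881 μA → 5.881
  6.395 μA → 6.395
  2.575 μA → 2.575
  945.9 μA → 945.9
  9936 nA = 9936 × 10⁻³ μA = 9.936
Sum: 5.881 + 6.395 + 2.575 + 945.9 + 9.936 = 970.687

970.687 μA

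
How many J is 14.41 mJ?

0.01441 J

milli = 10⁻³, (no prefix) = 10⁰; factor is 10⁻³.
14.41 × 10⁻³ = 0.01441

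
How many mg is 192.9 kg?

192900000 mg

kilo = 1e3, milli = 1e-3; factor is 1e6.
192.9 × 1e6 = 192900000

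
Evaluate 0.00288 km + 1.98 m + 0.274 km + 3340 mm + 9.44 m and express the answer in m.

In m:
  0.00288 km = 0.00288 × 10³ m = 2.88
  1.98 m → 1.98
  0.274 km = 0.274 × 10³ m = 274
  3340 mm = 3340 × 10⁻³ m = 3.34
  9.44 m → 9.44
Sum: 2.88 + 1.98 + 274 + 3.34 + 9.44 = 291.64

291.64 m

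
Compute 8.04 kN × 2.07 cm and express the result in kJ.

8.04 × 10³ × 2.07 × 10⁻² = 16.6428 × 10¹ J

0.166428 kJ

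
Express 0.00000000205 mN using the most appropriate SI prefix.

= 2.05e-12 N; 1e-12 is pico.

2.05 pN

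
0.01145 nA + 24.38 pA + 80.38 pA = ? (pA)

116.21 pA

In pA:
  0.01145 nA = 0.01145 × 10³ pA = 11.45
  24.38 pA → 24.38
  80.38 pA → 80.38
Sum: 11.45 + 24.38 + 80.38 = 116.21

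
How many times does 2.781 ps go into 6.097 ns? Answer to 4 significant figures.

2192

(6.097e-9) / (2.781e-12) = 2.1924e3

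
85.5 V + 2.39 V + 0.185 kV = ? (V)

In V:
  85.5 V → 85.5
  2.39 V → 2.39
  0.185 kV = 0.185e3 V = 185
Sum: 85.5 + 2.39 + 185 = 272.89

272.89 V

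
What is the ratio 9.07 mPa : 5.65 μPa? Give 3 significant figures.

1610

(9.07 × 10⁻³) / (5.65 × 10⁻⁶) = 1.605 × 10³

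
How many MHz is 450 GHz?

giga = 10^9, mega = 10^6; factor is 10^3.
450 × 10^3 = 450000

450000 MHz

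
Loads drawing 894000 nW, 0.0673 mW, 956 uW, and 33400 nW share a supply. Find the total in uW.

1950.7 uW

In uW:
  894000 nW = 894000 × 10⁻³ uW = 894
  0.0673 mW = 0.0673 × 10³ uW = 67.3
  956 uW → 956
  33400 nW = 33400 × 10⁻³ uW = 33.4
Sum: 894 + 67.3 + 956 + 33.4 = 1950.7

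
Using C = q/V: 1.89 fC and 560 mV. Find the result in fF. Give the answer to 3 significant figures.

3.38 fF

(1.89 × 10⁻¹⁵) / (560 × 10⁻³) = 0.003375 × 10⁻¹² F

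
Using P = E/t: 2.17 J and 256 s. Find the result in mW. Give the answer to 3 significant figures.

8.48 mW

(2.17) / (256) = 0.0084766 W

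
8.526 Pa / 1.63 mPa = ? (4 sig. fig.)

5231

(8.526) / (1.63 × 10^-3) = 5.2307 × 10^3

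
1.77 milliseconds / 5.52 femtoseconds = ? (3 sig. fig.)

(1.77e-3) / (5.52e-15) = 0.3207e12

321000000000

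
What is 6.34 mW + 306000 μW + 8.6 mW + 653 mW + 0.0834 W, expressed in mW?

1057.34 mW

In mW:
  6.34 mW → 6.34
  306000 μW = 306000 × 10⁻³ mW = 306
  8.6 mW → 8.6
  653 mW → 653
  0.0834 W = 0.0834 × 10³ mW = 83.4
Sum: 6.34 + 306 + 8.6 + 653 + 83.4 = 1057.34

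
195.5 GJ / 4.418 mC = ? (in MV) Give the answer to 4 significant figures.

44250000 MV

(195.5 × 10⁹) / (4.418 × 10⁻³) = 44.2508 × 10¹² V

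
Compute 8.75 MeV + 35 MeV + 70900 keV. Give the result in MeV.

114.65 MeV

In MeV:
  8.75 MeV → 8.75
  35 MeV → 35
  70900 keV = 70900 × 10^-3 MeV = 70.9
Sum: 8.75 + 35 + 70.9 = 114.65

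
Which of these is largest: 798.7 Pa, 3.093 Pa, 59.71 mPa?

798.7 Pa

798.7 Pa = 798.7 Pa
3.093 Pa = 3.093 Pa
59.71 mPa = 0.05971 Pa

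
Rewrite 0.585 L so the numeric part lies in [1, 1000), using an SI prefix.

= 585 × 10⁻³ L; 10⁻³ is milli.

585 mL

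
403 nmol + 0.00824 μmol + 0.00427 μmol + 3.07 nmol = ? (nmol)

418.58 nmol

In nmol:
  403 nmol → 403
  0.00824 μmol = 0.00824 × 10³ nmol = 8.24
  0.00427 μmol = 0.00427 × 10³ nmol = 4.27
  3.07 nmol → 3.07
Sum: 403 + 8.24 + 4.27 + 3.07 = 418.58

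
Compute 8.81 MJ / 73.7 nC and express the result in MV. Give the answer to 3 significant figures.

120000000 MV

(8.81 × 10⁶) / (73.7 × 10⁻⁹) = 0.11954 × 10¹⁵ V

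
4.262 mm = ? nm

milli = 10^-3, nano = 10^-9; factor is 10^6.
4.262 × 10^6 = 4262000

4262000 nm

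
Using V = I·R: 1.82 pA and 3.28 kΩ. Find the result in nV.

1.82 × 10⁻¹² × 3.28 × 10³ = 5.9696 × 10⁻⁹ V

5.9696 nV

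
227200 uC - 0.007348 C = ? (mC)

219.852 mC

In mC:
  227200 uC = 227200 × 10^-3 mC = 227.2
  0.007348 C = 0.007348 × 10^3 mC = 7.348
Difference: 227.2 - 7.348 = 219.852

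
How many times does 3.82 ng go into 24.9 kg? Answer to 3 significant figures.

6520000000000

(24.9 × 10^3) / (3.82 × 10^-9) = 6.518 × 10^12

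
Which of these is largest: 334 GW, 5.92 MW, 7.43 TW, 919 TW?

334 GW = 334000000000 W
5.92 MW = 5920000 W
7.43 TW = 7430000000000 W
919 TW = 919000000000000 W

919 TW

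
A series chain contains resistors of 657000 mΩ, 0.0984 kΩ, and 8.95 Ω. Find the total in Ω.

764.35 Ω

In Ω:
  657000 mΩ = 657000 × 10⁻³ Ω = 657
  0.0984 kΩ = 0.0984 × 10³ Ω = 98.4
  8.95 Ω → 8.95
Sum: 657 + 98.4 + 8.95 = 764.35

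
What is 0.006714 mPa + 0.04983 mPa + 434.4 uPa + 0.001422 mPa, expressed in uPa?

492.366 uPa

In uPa:
  0.006714 mPa = 0.006714 × 10³ uPa = 6.714
  0.04983 mPa = 0.04983 × 10³ uPa = 49.83
  434.4 uPa → 434.4
  0.001422 mPa = 0.001422 × 10³ uPa = 1.422
Sum: 6.714 + 49.83 + 434.4 + 1.422 = 492.366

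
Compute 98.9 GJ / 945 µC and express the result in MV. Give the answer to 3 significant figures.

105000000 MV

(98.9 × 10^9) / (945 × 10^-6) = 0.10466 × 10^15 V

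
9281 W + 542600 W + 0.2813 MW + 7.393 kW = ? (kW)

840.574 kW

In kW:
  9281 W = 9281e-3 kW = 9.281
  542600 W = 542600e-3 kW = 542.6
  0.2813 MW = 0.2813e3 kW = 281.3
  7.393 kW → 7.393
Sum: 9.281 + 542.6 + 281.3 + 7.393 = 840.574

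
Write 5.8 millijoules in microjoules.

5800 microjoules

milli = 10⁻³, micro = 10⁻⁶; factor is 10³.
5.8 × 10³ = 5800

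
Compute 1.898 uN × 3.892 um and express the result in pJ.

1.898 × 10^-6 × 3.892 × 10^-6 = 7.387016 × 10^-12 J

7.387016 pJ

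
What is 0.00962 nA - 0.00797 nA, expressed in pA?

1.65 pA

In pA:
  0.00962 nA = 0.00962 × 10^3 pA = 9.62
  0.00797 nA = 0.00797 × 10^3 pA = 7.97
Difference: 9.62 - 7.97 = 1.65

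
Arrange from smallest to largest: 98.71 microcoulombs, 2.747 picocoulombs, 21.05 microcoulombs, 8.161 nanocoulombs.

2.747 picocoulombs < 8.161 nanocoulombs < 21.05 microcoulombs < 98.71 microcoulombs

98.71 microcoulombs = 0.00009871 coulombs
2.747 picocoulombs = 0.000000000002747 coulombs
21.05 microcoulombs = 0.00002105 coulombs
8.161 nanocoulombs = 0.000000008161 coulombs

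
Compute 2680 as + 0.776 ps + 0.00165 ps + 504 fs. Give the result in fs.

In fs:
  2680 as = 2680 × 10^-3 fs = 2.68
  0.776 ps = 0.776 × 10^3 fs = 776
  0.00165 ps = 0.00165 × 10^3 fs = 1.65
  504 fs → 504
Sum: 2.68 + 776 + 1.65 + 504 = 1284.33

1284.33 fs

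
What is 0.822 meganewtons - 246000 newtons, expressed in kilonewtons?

576 kilonewtons

In kilonewtons:
  0.822 meganewtons = 0.822 × 10^3 kilonewtons = 822
  246000 newtons = 246000 × 10^-3 kilonewtons = 246
Difference: 822 - 246 = 576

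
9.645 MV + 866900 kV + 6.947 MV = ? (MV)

In MV:
  9.645 MV → 9.645
  866900 kV = 866900 × 10⁻³ MV = 866.9
  6.947 MV → 6.947
Sum: 9.645 + 866.9 + 6.947 = 883.492

883.492 MV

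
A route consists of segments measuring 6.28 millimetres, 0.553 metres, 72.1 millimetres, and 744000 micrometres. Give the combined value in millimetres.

1375.38 millimetres

In millimetres:
  6.28 millimetres → 6.28
  0.553 metres = 0.553 × 10³ millimetres = 553
  72.1 millimetres → 72.1
  744000 micrometres = 744000 × 10⁻³ millimetres = 744
Sum: 6.28 + 553 + 72.1 + 744 = 1375.38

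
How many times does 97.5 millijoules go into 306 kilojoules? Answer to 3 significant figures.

(306 × 10^3) / (97.5 × 10^-3) = 3.138 × 10^6

3140000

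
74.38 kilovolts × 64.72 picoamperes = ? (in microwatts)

4.8138736 microwatts

74.38 × 10^3 × 64.72 × 10^-12 = 4813.8736 × 10^-9 W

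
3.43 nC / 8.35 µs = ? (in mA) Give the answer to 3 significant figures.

0.411 mA

(3.43 × 10⁻⁹) / (8.35 × 10⁻⁶) = 0.41078 × 10⁻³ A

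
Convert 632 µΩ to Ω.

micro = 1e-6, (no prefix) = 1e0; factor is 1e-6.
632 × 1e-6 = 0.000632

0.000632 Ω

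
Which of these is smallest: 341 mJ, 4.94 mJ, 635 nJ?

635 nJ

341 mJ = 0.341 J
4.94 mJ = 0.00494 J
635 nJ = 0.000000635 J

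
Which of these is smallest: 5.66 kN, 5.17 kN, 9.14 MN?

5.66 kN = 5660 N
5.17 kN = 5170 N
9.14 MN = 9140000 N

5.17 kN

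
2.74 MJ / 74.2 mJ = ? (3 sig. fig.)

36900000

(2.74e6) / (74.2e-3) = 0.03693e9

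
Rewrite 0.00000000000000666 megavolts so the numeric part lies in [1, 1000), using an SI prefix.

= 6.66 × 10^-9 volts; 10^-9 is nano.

6.66 nanovolts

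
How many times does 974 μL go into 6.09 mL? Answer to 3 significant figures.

6.25

(6.09e-3) / (974e-6) = 0.006253e3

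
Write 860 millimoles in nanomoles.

860000000 nanomoles

milli = 10⁻³, nano = 10⁻⁹; factor is 10⁶.
860 × 10⁶ = 860000000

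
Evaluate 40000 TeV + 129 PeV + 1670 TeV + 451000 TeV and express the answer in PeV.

In PeV:
  40000 TeV = 40000 × 10^-3 PeV = 40
  129 PeV → 129
  1670 TeV = 1670 × 10^-3 PeV = 1.67
  451000 TeV = 451000 × 10^-3 PeV = 451
Sum: 40 + 129 + 1.67 + 451 = 621.67

621.67 PeV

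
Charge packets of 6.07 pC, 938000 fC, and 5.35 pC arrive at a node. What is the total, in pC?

949.42 pC

In pC:
  6.07 pC → 6.07
  938000 fC = 938000e-3 pC = 938
  5.35 pC → 5.35
Sum: 6.07 + 938 + 5.35 = 949.42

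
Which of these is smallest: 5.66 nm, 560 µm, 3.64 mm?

5.66 nm

5.66 nm = 0.00000000566 m
560 µm = 0.00056 m
3.64 mm = 0.00364 m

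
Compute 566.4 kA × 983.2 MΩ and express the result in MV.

566.4 × 10^3 × 983.2 × 10^6 = 556884.48 × 10^9 V

556884480 MV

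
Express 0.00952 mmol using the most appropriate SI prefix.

9.52 μmol

= 9.52 × 10⁻⁶ mol; 10⁻⁶ is micro.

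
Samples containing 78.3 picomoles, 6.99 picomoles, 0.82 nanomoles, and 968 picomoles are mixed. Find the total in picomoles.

1873.29 picomoles

In picomoles:
  78.3 picomoles → 78.3
  6.99 picomoles → 6.99
  0.82 nanomoles = 0.82 × 10³ picomoles = 820
  968 picomoles → 968
Sum: 78.3 + 6.99 + 820 + 968 = 1873.29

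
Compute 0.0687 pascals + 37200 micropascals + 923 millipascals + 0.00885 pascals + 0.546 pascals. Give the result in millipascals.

1583.75 millipascals

In millipascals:
  0.0687 pascals = 0.0687 × 10^3 millipascals = 68.7
  37200 micropascals = 37200 × 10^-3 millipascals = 37.2
  923 millipascals → 923
  0.00885 pascals = 0.00885 × 10^3 millipascals = 8.85
  0.546 pascals = 0.546 × 10^3 millipascals = 546
Sum: 68.7 + 37.2 + 923 + 8.85 + 546 = 1583.75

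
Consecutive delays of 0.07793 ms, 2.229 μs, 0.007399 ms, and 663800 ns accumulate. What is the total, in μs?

751.358 μs

In μs:
  0.07793 ms = 0.07793 × 10^3 μs = 77.93
  2.229 μs → 2.229
  0.007399 ms = 0.007399 × 10^3 μs = 7.399
  663800 ns = 663800 × 10^-3 μs = 663.8
Sum: 77.93 + 2.229 + 7.399 + 663.8 = 751.358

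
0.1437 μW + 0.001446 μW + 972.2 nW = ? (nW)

1117.346 nW

In nW:
  0.1437 μW = 0.1437e3 nW = 143.7
  0.001446 μW = 0.001446e3 nW = 1.446
  972.2 nW → 972.2
Sum: 143.7 + 1.446 + 972.2 = 1117.346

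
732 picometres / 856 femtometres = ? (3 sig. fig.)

855

(732 × 10⁻¹²) / (856 × 10⁻¹⁵) = 0.8551 × 10³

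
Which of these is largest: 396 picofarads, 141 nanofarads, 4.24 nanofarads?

396 picofarads = 0.000000000396 farads
141 nanofarads = 0.000000141 farads
4.24 nanofarads = 0.00000000424 farads

141 nanofarads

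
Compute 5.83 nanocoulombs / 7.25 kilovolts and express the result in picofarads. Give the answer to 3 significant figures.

(5.83e-9) / (7.25e3) = 0.80414e-12 F

0.804 picofarads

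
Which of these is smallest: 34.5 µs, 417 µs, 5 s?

34.5 µs = 0.0000345 s
417 µs = 0.000417 s
5 s = 5 s

34.5 µs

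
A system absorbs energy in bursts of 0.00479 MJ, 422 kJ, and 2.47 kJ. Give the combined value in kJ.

In kJ:
  0.00479 MJ = 0.00479 × 10^3 kJ = 4.79
  422 kJ → 422
  2.47 kJ → 2.47
Sum: 4.79 + 422 + 2.47 = 429.26

429.26 kJ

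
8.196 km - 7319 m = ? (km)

0.877 km

In km:
  8.196 km → 8.196
  7319 m = 7319e-3 km = 7.319
Difference: 8.196 - 7.319 = 0.877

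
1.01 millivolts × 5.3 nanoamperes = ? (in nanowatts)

1.01 × 10⁻³ × 5.3 × 10⁻⁹ = 5.353 × 10⁻¹² W

0.005353 nanowatts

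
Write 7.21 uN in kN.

micro = 10⁻⁶, kilo = 10³; factor is 10⁻⁹.
7.21 × 10⁻⁹ = 0.00000000721

0.00000000721 kN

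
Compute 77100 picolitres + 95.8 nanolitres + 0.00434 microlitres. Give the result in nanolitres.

177.24 nanolitres

In nanolitres:
  77100 picolitres = 77100 × 10⁻³ nanolitres = 77.1
  95.8 nanolitres → 95.8
  0.00434 microlitres = 0.00434 × 10³ nanolitres = 4.34
Sum: 77.1 + 95.8 + 4.34 = 177.24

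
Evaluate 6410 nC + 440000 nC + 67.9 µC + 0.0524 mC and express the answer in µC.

566.71 µC

In µC:
  6410 nC = 6410 × 10⁻³ µC = 6.41
  440000 nC = 440000 × 10⁻³ µC = 440
  67.9 µC → 67.9
  0.0524 mC = 0.0524 × 10³ µC = 52.4
Sum: 6.41 + 440 + 67.9 + 52.4 = 566.71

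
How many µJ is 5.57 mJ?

5570 µJ

milli = 1e-3, micro = 1e-6; factor is 1e3.
5.57 × 1e3 = 5570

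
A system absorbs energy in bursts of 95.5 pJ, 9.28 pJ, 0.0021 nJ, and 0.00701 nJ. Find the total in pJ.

113.89 pJ

In pJ:
  95.5 pJ → 95.5
  9.28 pJ → 9.28
  0.0021 nJ = 0.0021e3 pJ = 2.1
  0.00701 nJ = 0.00701e3 pJ = 7.01
Sum: 95.5 + 9.28 + 2.1 + 7.01 = 113.89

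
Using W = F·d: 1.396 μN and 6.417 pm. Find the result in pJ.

1.396e-6 × 6.417e-12 = 8.958132e-18 J

0.000008958132 pJ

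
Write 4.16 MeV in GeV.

0.00416 GeV

mega = 10⁶, giga = 10⁹; factor is 10⁻³.
4.16 × 10⁻³ = 0.00416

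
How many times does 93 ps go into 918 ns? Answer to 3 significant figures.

9870

(918 × 10^-9) / (93 × 10^-12) = 9.871 × 10^3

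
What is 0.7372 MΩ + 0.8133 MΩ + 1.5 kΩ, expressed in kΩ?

In kΩ:
  0.7372 MΩ = 0.7372 × 10^3 kΩ = 737.2
  0.8133 MΩ = 0.8133 × 10^3 kΩ = 813.3
  1.5 kΩ → 1.5
Sum: 737.2 + 813.3 + 1.5 = 1552

1552 kΩ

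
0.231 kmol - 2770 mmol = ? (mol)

In mol:
  0.231 kmol = 0.231 × 10^3 mol = 231
  2770 mmol = 2770 × 10^-3 mol = 2.77
Difference: 231 - 2.77 = 228.23

228.23 mol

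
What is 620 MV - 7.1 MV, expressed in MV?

612.9 MV

In MV:
  620 MV → 620
  7.1 MV → 7.1
Difference: 620 - 7.1 = 612.9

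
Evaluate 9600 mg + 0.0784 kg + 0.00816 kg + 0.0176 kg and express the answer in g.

In g:
  9600 mg = 9600 × 10⁻³ g = 9.6
  0.0784 kg = 0.0784 × 10³ g = 78.4
  0.00816 kg = 0.00816 × 10³ g = 8.16
  0.0176 kg = 0.0176 × 10³ g = 17.6
Sum: 9.6 + 78.4 + 8.16 + 17.6 = 113.76

113.76 g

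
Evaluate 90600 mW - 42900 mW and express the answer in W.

47.7 W

In W:
  90600 mW = 90600 × 10^-3 W = 90.6
  42900 mW = 42900 × 10^-3 W = 42.9
Difference: 90.6 - 42.9 = 47.7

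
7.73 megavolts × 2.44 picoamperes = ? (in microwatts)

7.73e6 × 2.44e-12 = 18.8612e-6 W

18.8612 microwatts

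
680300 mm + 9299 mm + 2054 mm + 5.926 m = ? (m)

In m:
  680300 mm = 680300 × 10⁻³ m = 680.3
  9299 mm = 9299 × 10⁻³ m = 9.299
  2054 mm = 2054 × 10⁻³ m = 2.054
  5.926 m → 5.926
Sum: 680.3 + 9.299 + 2.054 + 5.926 = 697.579

697.579 m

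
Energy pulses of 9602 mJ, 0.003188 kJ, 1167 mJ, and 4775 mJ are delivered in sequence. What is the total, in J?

18.732 J

In J:
  9602 mJ = 9602 × 10^-3 J = 9.602
  0.003188 kJ = 0.003188 × 10^3 J = 3.188
  1167 mJ = 1167 × 10^-3 J = 1.167
  4775 mJ = 4775 × 10^-3 J = 4.775
Sum: 9.602 + 3.188 + 1.167 + 4.775 = 18.732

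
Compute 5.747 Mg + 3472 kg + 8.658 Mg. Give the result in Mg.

17.877 Mg

In Mg:
  5.747 Mg → 5.747
  3472 kg = 3472e-3 Mg = 3.472
  8.658 Mg → 8.658
Sum: 5.747 + 3.472 + 8.658 = 17.877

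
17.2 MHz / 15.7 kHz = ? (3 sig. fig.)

1100

(17.2e6) / (15.7e3) = 1.096e3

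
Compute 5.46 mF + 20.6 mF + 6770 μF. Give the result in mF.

32.83 mF

In mF:
  5.46 mF → 5.46
  20.6 mF → 20.6
  6770 μF = 6770 × 10^-3 mF = 6.77
Sum: 5.46 + 20.6 + 6.77 = 32.83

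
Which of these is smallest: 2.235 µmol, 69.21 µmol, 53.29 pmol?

53.29 pmol

2.235 µmol = 0.000002235 mol
69.21 µmol = 0.00006921 mol
53.29 pmol = 0.00000000005329 mol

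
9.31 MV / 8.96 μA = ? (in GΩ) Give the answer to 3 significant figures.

1040 GΩ

(9.31e6) / (8.96e-6) = 1.0391e12 Ω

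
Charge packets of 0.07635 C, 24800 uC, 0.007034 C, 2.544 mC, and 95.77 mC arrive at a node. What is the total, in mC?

In mC:
  0.07635 C = 0.07635 × 10³ mC = 76.35
  24800 uC = 24800 × 10⁻³ mC = 24.8
  0.007034 C = 0.007034 × 10³ mC = 7.034
  2.544 mC → 2.544
  95.77 mC → 95.77
Sum: 76.35 + 24.8 + 7.034 + 2.544 + 95.77 = 206.498

206.498 mC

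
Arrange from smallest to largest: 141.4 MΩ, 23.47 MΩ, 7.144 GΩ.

141.4 MΩ = 141400000 Ω
23.47 MΩ = 23470000 Ω
7.144 GΩ = 7144000000 Ω

23.47 MΩ < 141.4 MΩ < 7.144 GΩ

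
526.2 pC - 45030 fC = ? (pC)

481.17 pC

In pC:
  526.2 pC → 526.2
  45030 fC = 45030e-3 pC = 45.03
Difference: 526.2 - 45.03 = 481.17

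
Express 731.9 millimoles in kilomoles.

milli = 1e-3, kilo = 1e3; factor is 1e-6.
731.9 × 1e-6 = 0.0007319

0.0007319 kilomoles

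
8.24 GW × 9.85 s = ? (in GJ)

8.24e9 × 9.85 = 81.164e9 J

81.164 GJ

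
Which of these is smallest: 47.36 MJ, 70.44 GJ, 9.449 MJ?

47.36 MJ = 47360000 J
70.44 GJ = 70440000000 J
9.449 MJ = 9449000 J

9.449 MJ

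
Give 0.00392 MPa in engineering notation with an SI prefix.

= 3.92 × 10^3 Pa; 10^3 is kilo.

3.92 kPa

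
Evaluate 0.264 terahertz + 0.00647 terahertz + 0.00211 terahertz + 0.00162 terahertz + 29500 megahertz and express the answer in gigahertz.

In gigahertz:
  0.264 terahertz = 0.264 × 10³ gigahertz = 264
  0.00647 terahertz = 0.00647 × 10³ gigahertz = 6.47
  0.00211 terahertz = 0.00211 × 10³ gigahertz = 2.11
  0.00162 terahertz = 0.00162 × 10³ gigahertz = 1.62
  29500 megahertz = 29500 × 10⁻³ gigahertz = 29.5
Sum: 264 + 6.47 + 2.11 + 1.62 + 29.5 = 303.7

303.7 gigahertz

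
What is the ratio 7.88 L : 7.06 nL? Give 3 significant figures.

1120000000

(7.88) / (7.06e-9) = 1.116e9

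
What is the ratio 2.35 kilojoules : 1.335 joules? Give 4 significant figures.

1760

(2.35 × 10^3) / (1.335) = 1.7603 × 10^3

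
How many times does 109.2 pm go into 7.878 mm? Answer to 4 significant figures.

72140000

(7.878e-3) / (109.2e-12) = 0.072143e9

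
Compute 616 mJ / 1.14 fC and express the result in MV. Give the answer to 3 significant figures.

(616 × 10^-3) / (1.14 × 10^-15) = 540.35 × 10^12 V

540000000 MV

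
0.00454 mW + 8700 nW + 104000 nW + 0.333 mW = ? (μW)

450.24 μW

In μW:
  0.00454 mW = 0.00454 × 10^3 μW = 4.54
  8700 nW = 8700 × 10^-3 μW = 8.7
  104000 nW = 104000 × 10^-3 μW = 104
  0.333 mW = 0.333 × 10^3 μW = 333
Sum: 4.54 + 8.7 + 104 + 333 = 450.24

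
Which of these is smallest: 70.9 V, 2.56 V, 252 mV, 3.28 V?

252 mV

70.9 V = 70.9 V
2.56 V = 2.56 V
252 mV = 0.252 V
3.28 V = 3.28 V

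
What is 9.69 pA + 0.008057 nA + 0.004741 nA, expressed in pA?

In pA:
  9.69 pA → 9.69
  0.008057 nA = 0.008057e3 pA = 8.057
  0.004741 nA = 0.004741e3 pA = 4.741
Sum: 9.69 + 8.057 + 4.741 = 22.488

22.488 pA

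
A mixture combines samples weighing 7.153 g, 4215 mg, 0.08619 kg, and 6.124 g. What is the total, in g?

In g:
  7.153 g → 7.153
  4215 mg = 4215e-3 g = 4.215
  0.08619 kg = 0.08619e3 g = 86.19
  6.124 g → 6.124
Sum: 7.153 + 4.215 + 86.19 + 6.124 = 103.682

103.682 g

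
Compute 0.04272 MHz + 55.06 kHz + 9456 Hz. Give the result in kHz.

In kHz:
  0.04272 MHz = 0.04272e3 kHz = 42.72
  55.06 kHz → 55.06
  9456 Hz = 9456e-3 kHz = 9.456
Sum: 42.72 + 55.06 + 9.456 = 107.236

107.236 kHz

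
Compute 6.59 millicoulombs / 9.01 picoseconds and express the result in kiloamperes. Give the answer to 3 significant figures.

(6.59 × 10⁻³) / (9.01 × 10⁻¹²) = 0.73141 × 10⁹ A

731000 kiloamperes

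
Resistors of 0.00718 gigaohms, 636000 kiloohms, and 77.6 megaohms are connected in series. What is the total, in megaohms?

720.78 megaohms

In megaohms:
  0.00718 gigaohms = 0.00718 × 10³ megaohms = 7.18
  636000 kiloohms = 636000 × 10⁻³ megaohms = 636
  77.6 megaohms → 77.6
Sum: 7.18 + 636 + 77.6 = 720.78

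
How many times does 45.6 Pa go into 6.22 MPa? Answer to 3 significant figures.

136000

(6.22 × 10⁶) / (45.6) = 0.1364 × 10⁶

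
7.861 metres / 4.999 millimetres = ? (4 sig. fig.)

1573

(7.861) / (4.999 × 10⁻³) = 1.5725 × 10³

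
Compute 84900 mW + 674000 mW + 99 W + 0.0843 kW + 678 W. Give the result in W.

1620.2 W

In W:
  84900 mW = 84900e-3 W = 84.9
  674000 mW = 674000e-3 W = 674
  99 W → 99
  0.0843 kW = 0.0843e3 W = 84.3
  678 W → 678
Sum: 84.9 + 674 + 99 + 84.3 + 678 = 1620.2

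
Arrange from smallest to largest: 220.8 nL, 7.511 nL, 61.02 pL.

220.8 nL = 0.0000002208 L
7.511 nL = 0.000000007511 L
61.02 pL = 0.00000000006102 L

61.02 pL < 7.511 nL < 220.8 nL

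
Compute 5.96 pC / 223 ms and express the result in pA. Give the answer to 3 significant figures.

26.7 pA

(5.96e-12) / (223e-3) = 0.026726e-9 A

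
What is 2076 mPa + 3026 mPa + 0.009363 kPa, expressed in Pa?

14.465 Pa

In Pa:
  2076 mPa = 2076 × 10⁻³ Pa = 2.076
  3026 mPa = 3026 × 10⁻³ Pa = 3.026
  0.009363 kPa = 0.009363 × 10³ Pa = 9.363
Sum: 2.076 + 3.026 + 9.363 = 14.465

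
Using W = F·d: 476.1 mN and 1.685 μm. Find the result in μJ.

476.1 × 10^-3 × 1.685 × 10^-6 = 802.2285 × 10^-9 J

0.8022285 μJ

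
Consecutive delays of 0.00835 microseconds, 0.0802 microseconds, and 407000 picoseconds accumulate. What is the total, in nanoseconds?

495.55 nanoseconds

In nanoseconds:
  0.00835 microseconds = 0.00835 × 10³ nanoseconds = 8.35
  0.0802 microseconds = 0.0802 × 10³ nanoseconds = 80.2
  407000 picoseconds = 407000 × 10⁻³ nanoseconds = 407
Sum: 8.35 + 80.2 + 407 = 495.55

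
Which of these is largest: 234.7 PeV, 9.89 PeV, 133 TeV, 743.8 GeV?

234.7 PeV = 234700000000000000 eV
9.89 PeV = 9890000000000000 eV
133 TeV = 133000000000000 eV
743.8 GeV = 743800000000 eV

234.7 PeV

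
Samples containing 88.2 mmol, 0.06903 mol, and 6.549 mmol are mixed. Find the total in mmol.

In mmol:
  88.2 mmol → 88.2
  0.06903 mol = 0.06903e3 mmol = 69.03
  6.549 mmol → 6.549
Sum: 88.2 + 69.03 + 6.549 = 163.779

163.779 mmol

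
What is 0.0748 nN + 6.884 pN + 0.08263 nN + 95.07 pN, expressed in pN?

In pN:
  0.0748 nN = 0.0748 × 10^3 pN = 74.8
  6.884 pN → 6.884
  0.08263 nN = 0.08263 × 10^3 pN = 82.63
  95.07 pN → 95.07
Sum: 74.8 + 6.884 + 82.63 + 95.07 = 259.384

259.384 pN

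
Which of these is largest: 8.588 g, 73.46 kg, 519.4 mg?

73.46 kg

8.588 g = 8.588 g
73.46 kg = 73460 g
519.4 mg = 0.5194 g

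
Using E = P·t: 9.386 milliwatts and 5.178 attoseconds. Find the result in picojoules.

0.000000048600708 picojoules

9.386e-3 × 5.178e-18 = 48.600708e-21 J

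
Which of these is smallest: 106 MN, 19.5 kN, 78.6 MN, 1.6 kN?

106 MN = 106000000 N
19.5 kN = 19500 N
78.6 MN = 78600000 N
1.6 kN = 1600 N

1.6 kN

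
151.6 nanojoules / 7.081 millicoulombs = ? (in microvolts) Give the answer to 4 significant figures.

21.41 microvolts

(151.6 × 10⁻⁹) / (7.081 × 10⁻³) = 21.4094 × 10⁻⁶ V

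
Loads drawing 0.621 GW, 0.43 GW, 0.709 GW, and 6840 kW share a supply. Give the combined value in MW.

1766.84 MW

In MW:
  0.621 GW = 0.621e3 MW = 621
  0.43 GW = 0.43e3 MW = 430
  0.709 GW = 0.709e3 MW = 709
  6840 kW = 6840e-3 MW = 6.84
Sum: 621 + 430 + 709 + 6.84 = 1766.84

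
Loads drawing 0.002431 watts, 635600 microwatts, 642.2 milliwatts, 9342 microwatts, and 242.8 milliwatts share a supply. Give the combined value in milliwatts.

1532.373 milliwatts

In milliwatts:
  0.002431 watts = 0.002431 × 10^3 milliwatts = 2.431
  635600 microwatts = 635600 × 10^-3 milliwatts = 635.6
  642.2 milliwatts → 642.2
  9342 microwatts = 9342 × 10^-3 milliwatts = 9.342
  242.8 milliwatts → 242.8
Sum: 2.431 + 635.6 + 642.2 + 9.342 + 242.8 = 1532.373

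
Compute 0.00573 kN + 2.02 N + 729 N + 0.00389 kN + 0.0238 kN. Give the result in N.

764.44 N

In N:
  0.00573 kN = 0.00573 × 10³ N = 5.73
  2.02 N → 2.02
  729 N → 729
  0.00389 kN = 0.00389 × 10³ N = 3.89
  0.0238 kN = 0.0238 × 10³ N = 23.8
Sum: 5.73 + 2.02 + 729 + 3.89 + 23.8 = 764.44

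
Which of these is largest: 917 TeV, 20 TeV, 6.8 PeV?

917 TeV = 917000000000000 eV
20 TeV = 20000000000000 eV
6.8 PeV = 6800000000000000 eV

6.8 PeV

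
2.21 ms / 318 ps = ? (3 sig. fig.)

6950000

(2.21 × 10⁻³) / (318 × 10⁻¹²) = 0.00695 × 10⁹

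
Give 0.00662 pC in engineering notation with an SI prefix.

6.62 fC

= 6.62 × 10^-15 C; 10^-15 is femto.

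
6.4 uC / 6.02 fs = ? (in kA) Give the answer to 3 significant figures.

1060000 kA

(6.4e-6) / (6.02e-15) = 1.0631e9 A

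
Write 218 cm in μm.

2180000 μm

centi = 1e-2, micro = 1e-6; factor is 1e4.
218 × 1e4 = 2180000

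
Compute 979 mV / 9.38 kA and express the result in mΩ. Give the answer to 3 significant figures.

(979 × 10^-3) / (9.38 × 10^3) = 104.37 × 10^-6 Ω

0.104 mΩ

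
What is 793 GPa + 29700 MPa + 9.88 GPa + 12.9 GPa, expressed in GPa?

845.48 GPa

In GPa:
  793 GPa → 793
  29700 MPa = 29700e-3 GPa = 29.7
  9.88 GPa → 9.88
  12.9 GPa → 12.9
Sum: 793 + 29.7 + 9.88 + 12.9 = 845.48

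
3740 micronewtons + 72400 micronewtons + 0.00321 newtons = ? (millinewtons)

In millinewtons:
  3740 micronewtons = 3740 × 10⁻³ millinewtons = 3.74
  72400 micronewtons = 72400 × 10⁻³ millinewtons = 72.4
  0.00321 newtons = 0.00321 × 10³ millinewtons = 3.21
Sum: 3.74 + 72.4 + 3.21 = 79.35

79.35 millinewtons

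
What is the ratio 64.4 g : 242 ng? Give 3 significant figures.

266000000

(64.4) / (242e-9) = 0.2661e9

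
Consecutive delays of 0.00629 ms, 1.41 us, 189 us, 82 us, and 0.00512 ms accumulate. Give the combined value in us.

In us:
  0.00629 ms = 0.00629e3 us = 6.29
  1.41 us → 1.41
  189 us → 189
  82 us → 82
  0.00512 ms = 0.00512e3 us = 5.12
Sum: 6.29 + 1.41 + 189 + 82 + 5.12 = 283.82

283.82 us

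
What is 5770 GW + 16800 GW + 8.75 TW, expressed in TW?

31.32 TW

In TW:
  5770 GW = 5770e-3 TW = 5.77
  16800 GW = 16800e-3 TW = 16.8
  8.75 TW → 8.75
Sum: 5.77 + 16.8 + 8.75 = 31.32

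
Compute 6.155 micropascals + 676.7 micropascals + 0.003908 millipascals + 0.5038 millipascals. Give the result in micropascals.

In micropascals:
  6.155 micropascals → 6.155
  676.7 micropascals → 676.7
  0.003908 millipascals = 0.003908e3 micropascals = 3.908
  0.5038 millipascals = 0.5038e3 micropascals = 503.8
Sum: 6.155 + 676.7 + 3.908 + 503.8 = 1190.563

1190.563 micropascals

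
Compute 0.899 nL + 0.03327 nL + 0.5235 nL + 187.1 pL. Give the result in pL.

1642.87 pL

In pL:
  0.899 nL = 0.899 × 10³ pL = 899
  0.03327 nL = 0.03327 × 10³ pL = 33.27
  0.5235 nL = 0.5235 × 10³ pL = 523.5
  187.1 pL → 187.1
Sum: 899 + 33.27 + 523.5 + 187.1 = 1642.87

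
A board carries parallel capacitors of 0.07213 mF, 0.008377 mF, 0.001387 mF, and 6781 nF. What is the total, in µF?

88.675 µF

In µF:
  0.07213 mF = 0.07213 × 10^3 µF = 72.13
  0.008377 mF = 0.008377 × 10^3 µF = 8.377
  0.001387 mF = 0.001387 × 10^3 µF = 1.387
  6781 nF = 6781 × 10^-3 µF = 6.781
Sum: 72.13 + 8.377 + 1.387 + 6.781 = 88.675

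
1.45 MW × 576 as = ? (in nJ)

1.45e6 × 576e-18 = 835.2e-12 J

0.8352 nJ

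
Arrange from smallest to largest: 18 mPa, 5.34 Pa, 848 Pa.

18 mPa = 0.018 Pa
5.34 Pa = 5.34 Pa
848 Pa = 848 Pa

18 mPa < 5.34 Pa < 848 Pa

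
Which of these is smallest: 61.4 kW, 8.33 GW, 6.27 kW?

61.4 kW = 61400 W
8.33 GW = 8330000000 W
6.27 kW = 6270 W

6.27 kW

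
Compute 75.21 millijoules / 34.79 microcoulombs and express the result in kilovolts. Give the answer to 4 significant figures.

2.162 kilovolts

(75.21 × 10^-3) / (34.79 × 10^-6) = 2.16183 × 10^3 V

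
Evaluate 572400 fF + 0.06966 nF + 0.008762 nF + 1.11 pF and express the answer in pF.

651.932 pF

In pF:
  572400 fF = 572400 × 10⁻³ pF = 572.4
  0.06966 nF = 0.06966 × 10³ pF = 69.66
  0.008762 nF = 0.008762 × 10³ pF = 8.762
  1.11 pF → 1.11
Sum: 572.4 + 69.66 + 8.762 + 1.11 = 651.932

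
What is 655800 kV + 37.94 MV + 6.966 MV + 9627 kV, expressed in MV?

710.333 MV

In MV:
  655800 kV = 655800 × 10^-3 MV = 655.8
  37.94 MV → 37.94
  6.966 MV → 6.966
  9627 kV = 9627 × 10^-3 MV = 9.627
Sum: 655.8 + 37.94 + 6.966 + 9.627 = 710.333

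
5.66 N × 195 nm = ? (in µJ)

5.66 × 195 × 10^-9 = 1103.7 × 10^-9 J

1.1037 µJ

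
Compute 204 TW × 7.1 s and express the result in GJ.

204e12 × 7.1 = 1448.4e12 J

1448400 GJ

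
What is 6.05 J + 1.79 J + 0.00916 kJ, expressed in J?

In J:
  6.05 J → 6.05
  1.79 J → 1.79
  0.00916 kJ = 0.00916 × 10³ J = 9.16
Sum: 6.05 + 1.79 + 9.16 = 17

17 J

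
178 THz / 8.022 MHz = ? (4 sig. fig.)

22190000

(178e12) / (8.022e6) = 22.189e6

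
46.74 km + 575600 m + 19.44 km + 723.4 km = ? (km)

1365.18 km

In km:
  46.74 km → 46.74
  575600 m = 575600 × 10^-3 km = 575.6
  19.44 km → 19.44
  723.4 km → 723.4
Sum: 46.74 + 575.6 + 19.44 + 723.4 = 1365.18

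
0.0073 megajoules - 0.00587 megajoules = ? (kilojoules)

1.43 kilojoules

In kilojoules:
  0.0073 megajoules = 0.0073 × 10³ kilojoules = 7.3
  0.00587 megajoules = 0.00587 × 10³ kilojoules = 5.87
Difference: 7.3 - 5.87 = 1.43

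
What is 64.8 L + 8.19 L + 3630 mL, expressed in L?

In L:
  64.8 L → 64.8
  8.19 L → 8.19
  3630 mL = 3630 × 10⁻³ L = 3.63
Sum: 64.8 + 8.19 + 3.63 = 76.62

76.62 L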